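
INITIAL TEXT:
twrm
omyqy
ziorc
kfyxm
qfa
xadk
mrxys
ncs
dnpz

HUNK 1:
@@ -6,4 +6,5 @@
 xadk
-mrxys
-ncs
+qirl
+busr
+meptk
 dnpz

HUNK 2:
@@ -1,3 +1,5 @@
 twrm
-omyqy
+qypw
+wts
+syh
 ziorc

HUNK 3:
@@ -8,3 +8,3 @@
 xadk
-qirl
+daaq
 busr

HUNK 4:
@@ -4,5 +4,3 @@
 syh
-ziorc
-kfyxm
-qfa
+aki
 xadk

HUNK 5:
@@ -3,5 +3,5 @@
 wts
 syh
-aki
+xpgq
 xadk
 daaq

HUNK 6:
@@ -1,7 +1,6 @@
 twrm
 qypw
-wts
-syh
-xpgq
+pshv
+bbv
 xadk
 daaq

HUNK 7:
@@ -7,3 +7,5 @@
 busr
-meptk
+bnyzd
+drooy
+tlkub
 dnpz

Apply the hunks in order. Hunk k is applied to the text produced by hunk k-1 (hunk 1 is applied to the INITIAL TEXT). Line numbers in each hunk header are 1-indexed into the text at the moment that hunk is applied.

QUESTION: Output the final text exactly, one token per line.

Answer: twrm
qypw
pshv
bbv
xadk
daaq
busr
bnyzd
drooy
tlkub
dnpz

Derivation:
Hunk 1: at line 6 remove [mrxys,ncs] add [qirl,busr,meptk] -> 10 lines: twrm omyqy ziorc kfyxm qfa xadk qirl busr meptk dnpz
Hunk 2: at line 1 remove [omyqy] add [qypw,wts,syh] -> 12 lines: twrm qypw wts syh ziorc kfyxm qfa xadk qirl busr meptk dnpz
Hunk 3: at line 8 remove [qirl] add [daaq] -> 12 lines: twrm qypw wts syh ziorc kfyxm qfa xadk daaq busr meptk dnpz
Hunk 4: at line 4 remove [ziorc,kfyxm,qfa] add [aki] -> 10 lines: twrm qypw wts syh aki xadk daaq busr meptk dnpz
Hunk 5: at line 3 remove [aki] add [xpgq] -> 10 lines: twrm qypw wts syh xpgq xadk daaq busr meptk dnpz
Hunk 6: at line 1 remove [wts,syh,xpgq] add [pshv,bbv] -> 9 lines: twrm qypw pshv bbv xadk daaq busr meptk dnpz
Hunk 7: at line 7 remove [meptk] add [bnyzd,drooy,tlkub] -> 11 lines: twrm qypw pshv bbv xadk daaq busr bnyzd drooy tlkub dnpz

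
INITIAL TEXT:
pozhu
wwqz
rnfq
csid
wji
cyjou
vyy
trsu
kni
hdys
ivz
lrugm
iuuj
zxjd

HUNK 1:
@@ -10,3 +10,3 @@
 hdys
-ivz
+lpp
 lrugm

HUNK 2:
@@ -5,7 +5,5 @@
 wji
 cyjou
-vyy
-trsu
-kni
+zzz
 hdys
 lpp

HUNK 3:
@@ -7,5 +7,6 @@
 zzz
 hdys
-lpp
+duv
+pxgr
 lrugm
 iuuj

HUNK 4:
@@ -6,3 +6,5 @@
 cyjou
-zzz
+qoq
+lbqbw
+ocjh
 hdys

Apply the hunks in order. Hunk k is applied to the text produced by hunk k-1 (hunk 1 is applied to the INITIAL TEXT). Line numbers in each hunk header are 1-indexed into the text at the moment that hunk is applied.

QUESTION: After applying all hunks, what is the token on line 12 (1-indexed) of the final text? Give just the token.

Hunk 1: at line 10 remove [ivz] add [lpp] -> 14 lines: pozhu wwqz rnfq csid wji cyjou vyy trsu kni hdys lpp lrugm iuuj zxjd
Hunk 2: at line 5 remove [vyy,trsu,kni] add [zzz] -> 12 lines: pozhu wwqz rnfq csid wji cyjou zzz hdys lpp lrugm iuuj zxjd
Hunk 3: at line 7 remove [lpp] add [duv,pxgr] -> 13 lines: pozhu wwqz rnfq csid wji cyjou zzz hdys duv pxgr lrugm iuuj zxjd
Hunk 4: at line 6 remove [zzz] add [qoq,lbqbw,ocjh] -> 15 lines: pozhu wwqz rnfq csid wji cyjou qoq lbqbw ocjh hdys duv pxgr lrugm iuuj zxjd
Final line 12: pxgr

Answer: pxgr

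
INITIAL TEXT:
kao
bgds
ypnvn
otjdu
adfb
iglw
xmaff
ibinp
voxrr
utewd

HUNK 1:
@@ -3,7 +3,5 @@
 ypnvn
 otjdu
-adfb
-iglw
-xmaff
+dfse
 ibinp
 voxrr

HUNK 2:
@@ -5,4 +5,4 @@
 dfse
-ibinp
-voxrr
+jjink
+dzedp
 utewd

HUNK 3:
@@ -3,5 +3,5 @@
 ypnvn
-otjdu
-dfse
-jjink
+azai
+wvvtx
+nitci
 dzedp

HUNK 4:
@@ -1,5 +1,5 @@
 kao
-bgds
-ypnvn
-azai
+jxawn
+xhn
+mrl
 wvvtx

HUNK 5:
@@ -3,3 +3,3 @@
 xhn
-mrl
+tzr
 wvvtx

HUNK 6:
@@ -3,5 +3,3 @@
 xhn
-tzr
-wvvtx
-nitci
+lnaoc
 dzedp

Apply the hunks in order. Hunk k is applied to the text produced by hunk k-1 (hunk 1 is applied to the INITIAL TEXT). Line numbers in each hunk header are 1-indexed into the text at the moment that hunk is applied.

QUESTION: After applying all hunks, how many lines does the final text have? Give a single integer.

Hunk 1: at line 3 remove [adfb,iglw,xmaff] add [dfse] -> 8 lines: kao bgds ypnvn otjdu dfse ibinp voxrr utewd
Hunk 2: at line 5 remove [ibinp,voxrr] add [jjink,dzedp] -> 8 lines: kao bgds ypnvn otjdu dfse jjink dzedp utewd
Hunk 3: at line 3 remove [otjdu,dfse,jjink] add [azai,wvvtx,nitci] -> 8 lines: kao bgds ypnvn azai wvvtx nitci dzedp utewd
Hunk 4: at line 1 remove [bgds,ypnvn,azai] add [jxawn,xhn,mrl] -> 8 lines: kao jxawn xhn mrl wvvtx nitci dzedp utewd
Hunk 5: at line 3 remove [mrl] add [tzr] -> 8 lines: kao jxawn xhn tzr wvvtx nitci dzedp utewd
Hunk 6: at line 3 remove [tzr,wvvtx,nitci] add [lnaoc] -> 6 lines: kao jxawn xhn lnaoc dzedp utewd
Final line count: 6

Answer: 6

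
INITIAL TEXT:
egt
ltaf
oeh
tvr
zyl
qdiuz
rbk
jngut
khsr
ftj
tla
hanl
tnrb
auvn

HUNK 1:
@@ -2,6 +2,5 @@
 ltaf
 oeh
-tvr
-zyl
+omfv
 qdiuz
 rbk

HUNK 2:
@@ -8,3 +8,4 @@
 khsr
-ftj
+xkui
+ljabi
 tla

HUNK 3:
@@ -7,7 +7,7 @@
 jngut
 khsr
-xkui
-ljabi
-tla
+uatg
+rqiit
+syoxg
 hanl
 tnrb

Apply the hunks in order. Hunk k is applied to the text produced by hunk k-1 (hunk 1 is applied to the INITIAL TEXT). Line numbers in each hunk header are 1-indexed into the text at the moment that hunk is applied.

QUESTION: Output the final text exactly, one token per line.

Answer: egt
ltaf
oeh
omfv
qdiuz
rbk
jngut
khsr
uatg
rqiit
syoxg
hanl
tnrb
auvn

Derivation:
Hunk 1: at line 2 remove [tvr,zyl] add [omfv] -> 13 lines: egt ltaf oeh omfv qdiuz rbk jngut khsr ftj tla hanl tnrb auvn
Hunk 2: at line 8 remove [ftj] add [xkui,ljabi] -> 14 lines: egt ltaf oeh omfv qdiuz rbk jngut khsr xkui ljabi tla hanl tnrb auvn
Hunk 3: at line 7 remove [xkui,ljabi,tla] add [uatg,rqiit,syoxg] -> 14 lines: egt ltaf oeh omfv qdiuz rbk jngut khsr uatg rqiit syoxg hanl tnrb auvn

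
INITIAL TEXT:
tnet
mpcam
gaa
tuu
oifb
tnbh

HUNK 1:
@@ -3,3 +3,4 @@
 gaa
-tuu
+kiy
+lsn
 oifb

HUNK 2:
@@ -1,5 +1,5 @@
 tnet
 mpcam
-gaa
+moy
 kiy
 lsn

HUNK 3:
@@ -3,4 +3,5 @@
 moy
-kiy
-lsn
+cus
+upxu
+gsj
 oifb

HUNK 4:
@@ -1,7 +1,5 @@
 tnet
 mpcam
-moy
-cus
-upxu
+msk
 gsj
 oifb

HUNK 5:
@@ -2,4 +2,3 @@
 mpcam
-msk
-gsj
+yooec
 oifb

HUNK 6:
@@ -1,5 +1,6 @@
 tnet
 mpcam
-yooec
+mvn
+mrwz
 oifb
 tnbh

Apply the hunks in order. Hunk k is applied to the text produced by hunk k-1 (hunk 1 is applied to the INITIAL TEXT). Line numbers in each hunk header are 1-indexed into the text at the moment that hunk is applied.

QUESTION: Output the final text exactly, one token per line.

Answer: tnet
mpcam
mvn
mrwz
oifb
tnbh

Derivation:
Hunk 1: at line 3 remove [tuu] add [kiy,lsn] -> 7 lines: tnet mpcam gaa kiy lsn oifb tnbh
Hunk 2: at line 1 remove [gaa] add [moy] -> 7 lines: tnet mpcam moy kiy lsn oifb tnbh
Hunk 3: at line 3 remove [kiy,lsn] add [cus,upxu,gsj] -> 8 lines: tnet mpcam moy cus upxu gsj oifb tnbh
Hunk 4: at line 1 remove [moy,cus,upxu] add [msk] -> 6 lines: tnet mpcam msk gsj oifb tnbh
Hunk 5: at line 2 remove [msk,gsj] add [yooec] -> 5 lines: tnet mpcam yooec oifb tnbh
Hunk 6: at line 1 remove [yooec] add [mvn,mrwz] -> 6 lines: tnet mpcam mvn mrwz oifb tnbh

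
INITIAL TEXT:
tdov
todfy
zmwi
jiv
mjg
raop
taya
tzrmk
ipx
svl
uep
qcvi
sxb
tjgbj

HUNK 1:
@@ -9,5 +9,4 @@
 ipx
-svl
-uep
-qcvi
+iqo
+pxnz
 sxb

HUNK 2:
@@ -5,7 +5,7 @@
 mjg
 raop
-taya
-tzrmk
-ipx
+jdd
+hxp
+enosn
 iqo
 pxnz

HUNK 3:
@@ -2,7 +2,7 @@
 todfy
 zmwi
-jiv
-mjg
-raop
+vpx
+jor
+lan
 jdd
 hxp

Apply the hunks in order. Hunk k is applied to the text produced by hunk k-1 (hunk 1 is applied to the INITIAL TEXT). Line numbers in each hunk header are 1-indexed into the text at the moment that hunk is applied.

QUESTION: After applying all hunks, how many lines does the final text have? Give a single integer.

Answer: 13

Derivation:
Hunk 1: at line 9 remove [svl,uep,qcvi] add [iqo,pxnz] -> 13 lines: tdov todfy zmwi jiv mjg raop taya tzrmk ipx iqo pxnz sxb tjgbj
Hunk 2: at line 5 remove [taya,tzrmk,ipx] add [jdd,hxp,enosn] -> 13 lines: tdov todfy zmwi jiv mjg raop jdd hxp enosn iqo pxnz sxb tjgbj
Hunk 3: at line 2 remove [jiv,mjg,raop] add [vpx,jor,lan] -> 13 lines: tdov todfy zmwi vpx jor lan jdd hxp enosn iqo pxnz sxb tjgbj
Final line count: 13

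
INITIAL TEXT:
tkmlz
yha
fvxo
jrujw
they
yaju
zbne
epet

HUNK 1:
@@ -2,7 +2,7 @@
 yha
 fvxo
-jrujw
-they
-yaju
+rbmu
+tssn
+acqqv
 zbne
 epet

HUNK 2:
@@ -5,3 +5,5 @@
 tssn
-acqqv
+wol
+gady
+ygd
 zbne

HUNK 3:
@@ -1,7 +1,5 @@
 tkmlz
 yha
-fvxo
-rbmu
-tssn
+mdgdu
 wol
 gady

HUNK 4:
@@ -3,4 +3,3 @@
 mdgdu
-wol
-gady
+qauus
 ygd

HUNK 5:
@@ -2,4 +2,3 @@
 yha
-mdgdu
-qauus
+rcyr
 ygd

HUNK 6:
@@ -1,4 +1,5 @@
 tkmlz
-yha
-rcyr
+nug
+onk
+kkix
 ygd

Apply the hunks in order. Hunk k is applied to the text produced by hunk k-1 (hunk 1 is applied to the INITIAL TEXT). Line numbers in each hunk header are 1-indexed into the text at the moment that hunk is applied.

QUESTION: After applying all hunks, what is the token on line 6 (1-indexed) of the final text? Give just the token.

Answer: zbne

Derivation:
Hunk 1: at line 2 remove [jrujw,they,yaju] add [rbmu,tssn,acqqv] -> 8 lines: tkmlz yha fvxo rbmu tssn acqqv zbne epet
Hunk 2: at line 5 remove [acqqv] add [wol,gady,ygd] -> 10 lines: tkmlz yha fvxo rbmu tssn wol gady ygd zbne epet
Hunk 3: at line 1 remove [fvxo,rbmu,tssn] add [mdgdu] -> 8 lines: tkmlz yha mdgdu wol gady ygd zbne epet
Hunk 4: at line 3 remove [wol,gady] add [qauus] -> 7 lines: tkmlz yha mdgdu qauus ygd zbne epet
Hunk 5: at line 2 remove [mdgdu,qauus] add [rcyr] -> 6 lines: tkmlz yha rcyr ygd zbne epet
Hunk 6: at line 1 remove [yha,rcyr] add [nug,onk,kkix] -> 7 lines: tkmlz nug onk kkix ygd zbne epet
Final line 6: zbne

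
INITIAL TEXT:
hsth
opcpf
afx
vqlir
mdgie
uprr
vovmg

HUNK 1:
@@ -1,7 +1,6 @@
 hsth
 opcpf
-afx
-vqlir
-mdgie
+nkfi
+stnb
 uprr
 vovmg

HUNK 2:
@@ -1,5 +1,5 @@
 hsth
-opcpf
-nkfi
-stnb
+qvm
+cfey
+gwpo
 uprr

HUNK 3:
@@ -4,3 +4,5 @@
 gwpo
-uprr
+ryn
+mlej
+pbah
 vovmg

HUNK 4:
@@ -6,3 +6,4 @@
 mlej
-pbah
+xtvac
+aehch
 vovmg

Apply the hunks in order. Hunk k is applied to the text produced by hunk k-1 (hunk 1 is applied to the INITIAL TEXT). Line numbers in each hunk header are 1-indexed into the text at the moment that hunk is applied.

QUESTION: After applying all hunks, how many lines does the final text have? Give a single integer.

Answer: 9

Derivation:
Hunk 1: at line 1 remove [afx,vqlir,mdgie] add [nkfi,stnb] -> 6 lines: hsth opcpf nkfi stnb uprr vovmg
Hunk 2: at line 1 remove [opcpf,nkfi,stnb] add [qvm,cfey,gwpo] -> 6 lines: hsth qvm cfey gwpo uprr vovmg
Hunk 3: at line 4 remove [uprr] add [ryn,mlej,pbah] -> 8 lines: hsth qvm cfey gwpo ryn mlej pbah vovmg
Hunk 4: at line 6 remove [pbah] add [xtvac,aehch] -> 9 lines: hsth qvm cfey gwpo ryn mlej xtvac aehch vovmg
Final line count: 9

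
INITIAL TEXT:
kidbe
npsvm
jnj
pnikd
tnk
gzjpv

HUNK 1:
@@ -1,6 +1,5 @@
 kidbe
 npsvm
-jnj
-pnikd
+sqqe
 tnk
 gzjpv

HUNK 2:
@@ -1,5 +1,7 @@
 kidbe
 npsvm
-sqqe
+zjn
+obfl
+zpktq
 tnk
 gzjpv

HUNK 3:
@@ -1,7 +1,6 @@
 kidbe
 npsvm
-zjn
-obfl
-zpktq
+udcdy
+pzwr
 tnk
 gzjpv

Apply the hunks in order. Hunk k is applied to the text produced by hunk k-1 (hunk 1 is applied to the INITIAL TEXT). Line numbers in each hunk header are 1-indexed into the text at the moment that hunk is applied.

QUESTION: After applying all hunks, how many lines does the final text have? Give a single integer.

Hunk 1: at line 1 remove [jnj,pnikd] add [sqqe] -> 5 lines: kidbe npsvm sqqe tnk gzjpv
Hunk 2: at line 1 remove [sqqe] add [zjn,obfl,zpktq] -> 7 lines: kidbe npsvm zjn obfl zpktq tnk gzjpv
Hunk 3: at line 1 remove [zjn,obfl,zpktq] add [udcdy,pzwr] -> 6 lines: kidbe npsvm udcdy pzwr tnk gzjpv
Final line count: 6

Answer: 6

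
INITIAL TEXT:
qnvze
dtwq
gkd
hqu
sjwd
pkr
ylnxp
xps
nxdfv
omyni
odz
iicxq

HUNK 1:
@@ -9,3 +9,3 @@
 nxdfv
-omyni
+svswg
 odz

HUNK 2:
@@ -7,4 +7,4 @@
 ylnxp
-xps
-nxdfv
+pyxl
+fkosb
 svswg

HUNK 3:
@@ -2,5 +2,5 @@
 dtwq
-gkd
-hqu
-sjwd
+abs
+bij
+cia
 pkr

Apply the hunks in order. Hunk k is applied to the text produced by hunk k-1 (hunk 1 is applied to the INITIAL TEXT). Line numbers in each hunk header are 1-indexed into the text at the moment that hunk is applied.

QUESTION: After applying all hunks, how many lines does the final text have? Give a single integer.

Hunk 1: at line 9 remove [omyni] add [svswg] -> 12 lines: qnvze dtwq gkd hqu sjwd pkr ylnxp xps nxdfv svswg odz iicxq
Hunk 2: at line 7 remove [xps,nxdfv] add [pyxl,fkosb] -> 12 lines: qnvze dtwq gkd hqu sjwd pkr ylnxp pyxl fkosb svswg odz iicxq
Hunk 3: at line 2 remove [gkd,hqu,sjwd] add [abs,bij,cia] -> 12 lines: qnvze dtwq abs bij cia pkr ylnxp pyxl fkosb svswg odz iicxq
Final line count: 12

Answer: 12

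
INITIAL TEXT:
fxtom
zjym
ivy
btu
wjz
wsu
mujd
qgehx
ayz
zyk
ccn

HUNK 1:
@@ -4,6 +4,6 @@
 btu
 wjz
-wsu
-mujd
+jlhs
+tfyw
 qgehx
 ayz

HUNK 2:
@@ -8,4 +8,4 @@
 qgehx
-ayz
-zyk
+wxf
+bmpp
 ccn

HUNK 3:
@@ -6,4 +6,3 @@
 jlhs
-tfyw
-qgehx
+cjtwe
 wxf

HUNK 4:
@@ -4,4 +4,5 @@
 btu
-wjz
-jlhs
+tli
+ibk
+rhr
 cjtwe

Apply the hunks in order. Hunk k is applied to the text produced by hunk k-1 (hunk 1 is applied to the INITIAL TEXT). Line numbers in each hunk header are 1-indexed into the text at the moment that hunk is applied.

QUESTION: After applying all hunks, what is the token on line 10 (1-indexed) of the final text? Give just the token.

Hunk 1: at line 4 remove [wsu,mujd] add [jlhs,tfyw] -> 11 lines: fxtom zjym ivy btu wjz jlhs tfyw qgehx ayz zyk ccn
Hunk 2: at line 8 remove [ayz,zyk] add [wxf,bmpp] -> 11 lines: fxtom zjym ivy btu wjz jlhs tfyw qgehx wxf bmpp ccn
Hunk 3: at line 6 remove [tfyw,qgehx] add [cjtwe] -> 10 lines: fxtom zjym ivy btu wjz jlhs cjtwe wxf bmpp ccn
Hunk 4: at line 4 remove [wjz,jlhs] add [tli,ibk,rhr] -> 11 lines: fxtom zjym ivy btu tli ibk rhr cjtwe wxf bmpp ccn
Final line 10: bmpp

Answer: bmpp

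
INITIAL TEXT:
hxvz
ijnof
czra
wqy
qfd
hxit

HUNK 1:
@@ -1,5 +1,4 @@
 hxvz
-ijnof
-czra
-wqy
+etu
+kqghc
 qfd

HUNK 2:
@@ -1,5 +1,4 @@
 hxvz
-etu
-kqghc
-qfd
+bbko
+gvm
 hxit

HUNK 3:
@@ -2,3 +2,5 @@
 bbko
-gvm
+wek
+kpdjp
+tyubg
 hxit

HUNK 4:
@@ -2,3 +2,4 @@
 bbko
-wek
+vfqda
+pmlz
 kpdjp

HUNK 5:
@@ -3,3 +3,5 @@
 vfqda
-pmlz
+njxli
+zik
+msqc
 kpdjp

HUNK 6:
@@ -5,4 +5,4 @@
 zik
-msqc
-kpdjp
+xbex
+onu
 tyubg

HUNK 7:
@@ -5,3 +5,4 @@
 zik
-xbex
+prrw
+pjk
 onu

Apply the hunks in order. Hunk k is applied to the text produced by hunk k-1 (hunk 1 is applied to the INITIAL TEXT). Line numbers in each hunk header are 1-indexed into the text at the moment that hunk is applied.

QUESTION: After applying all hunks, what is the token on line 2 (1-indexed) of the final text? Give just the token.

Answer: bbko

Derivation:
Hunk 1: at line 1 remove [ijnof,czra,wqy] add [etu,kqghc] -> 5 lines: hxvz etu kqghc qfd hxit
Hunk 2: at line 1 remove [etu,kqghc,qfd] add [bbko,gvm] -> 4 lines: hxvz bbko gvm hxit
Hunk 3: at line 2 remove [gvm] add [wek,kpdjp,tyubg] -> 6 lines: hxvz bbko wek kpdjp tyubg hxit
Hunk 4: at line 2 remove [wek] add [vfqda,pmlz] -> 7 lines: hxvz bbko vfqda pmlz kpdjp tyubg hxit
Hunk 5: at line 3 remove [pmlz] add [njxli,zik,msqc] -> 9 lines: hxvz bbko vfqda njxli zik msqc kpdjp tyubg hxit
Hunk 6: at line 5 remove [msqc,kpdjp] add [xbex,onu] -> 9 lines: hxvz bbko vfqda njxli zik xbex onu tyubg hxit
Hunk 7: at line 5 remove [xbex] add [prrw,pjk] -> 10 lines: hxvz bbko vfqda njxli zik prrw pjk onu tyubg hxit
Final line 2: bbko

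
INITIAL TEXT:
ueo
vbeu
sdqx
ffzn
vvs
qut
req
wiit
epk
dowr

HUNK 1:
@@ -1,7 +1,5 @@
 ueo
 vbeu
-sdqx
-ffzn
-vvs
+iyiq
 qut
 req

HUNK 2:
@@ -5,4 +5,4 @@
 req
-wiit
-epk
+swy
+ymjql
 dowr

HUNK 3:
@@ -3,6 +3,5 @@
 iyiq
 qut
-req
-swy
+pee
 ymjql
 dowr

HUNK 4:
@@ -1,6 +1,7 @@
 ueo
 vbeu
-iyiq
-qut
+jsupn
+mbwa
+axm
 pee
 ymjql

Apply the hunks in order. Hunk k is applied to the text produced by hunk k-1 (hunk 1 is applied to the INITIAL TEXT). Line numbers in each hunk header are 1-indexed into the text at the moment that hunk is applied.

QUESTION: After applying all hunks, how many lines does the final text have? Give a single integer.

Hunk 1: at line 1 remove [sdqx,ffzn,vvs] add [iyiq] -> 8 lines: ueo vbeu iyiq qut req wiit epk dowr
Hunk 2: at line 5 remove [wiit,epk] add [swy,ymjql] -> 8 lines: ueo vbeu iyiq qut req swy ymjql dowr
Hunk 3: at line 3 remove [req,swy] add [pee] -> 7 lines: ueo vbeu iyiq qut pee ymjql dowr
Hunk 4: at line 1 remove [iyiq,qut] add [jsupn,mbwa,axm] -> 8 lines: ueo vbeu jsupn mbwa axm pee ymjql dowr
Final line count: 8

Answer: 8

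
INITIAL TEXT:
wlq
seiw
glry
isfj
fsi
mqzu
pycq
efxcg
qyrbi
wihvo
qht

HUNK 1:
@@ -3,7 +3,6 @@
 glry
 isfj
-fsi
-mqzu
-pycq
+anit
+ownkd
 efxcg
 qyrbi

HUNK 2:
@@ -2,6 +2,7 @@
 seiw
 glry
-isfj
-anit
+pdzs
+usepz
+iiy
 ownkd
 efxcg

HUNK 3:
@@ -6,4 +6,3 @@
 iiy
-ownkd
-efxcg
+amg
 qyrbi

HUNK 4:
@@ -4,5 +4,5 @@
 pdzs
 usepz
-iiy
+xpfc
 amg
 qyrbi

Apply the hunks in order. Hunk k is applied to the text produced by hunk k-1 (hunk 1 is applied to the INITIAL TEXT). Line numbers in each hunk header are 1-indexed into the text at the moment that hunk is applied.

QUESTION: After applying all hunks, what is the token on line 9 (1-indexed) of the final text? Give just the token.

Hunk 1: at line 3 remove [fsi,mqzu,pycq] add [anit,ownkd] -> 10 lines: wlq seiw glry isfj anit ownkd efxcg qyrbi wihvo qht
Hunk 2: at line 2 remove [isfj,anit] add [pdzs,usepz,iiy] -> 11 lines: wlq seiw glry pdzs usepz iiy ownkd efxcg qyrbi wihvo qht
Hunk 3: at line 6 remove [ownkd,efxcg] add [amg] -> 10 lines: wlq seiw glry pdzs usepz iiy amg qyrbi wihvo qht
Hunk 4: at line 4 remove [iiy] add [xpfc] -> 10 lines: wlq seiw glry pdzs usepz xpfc amg qyrbi wihvo qht
Final line 9: wihvo

Answer: wihvo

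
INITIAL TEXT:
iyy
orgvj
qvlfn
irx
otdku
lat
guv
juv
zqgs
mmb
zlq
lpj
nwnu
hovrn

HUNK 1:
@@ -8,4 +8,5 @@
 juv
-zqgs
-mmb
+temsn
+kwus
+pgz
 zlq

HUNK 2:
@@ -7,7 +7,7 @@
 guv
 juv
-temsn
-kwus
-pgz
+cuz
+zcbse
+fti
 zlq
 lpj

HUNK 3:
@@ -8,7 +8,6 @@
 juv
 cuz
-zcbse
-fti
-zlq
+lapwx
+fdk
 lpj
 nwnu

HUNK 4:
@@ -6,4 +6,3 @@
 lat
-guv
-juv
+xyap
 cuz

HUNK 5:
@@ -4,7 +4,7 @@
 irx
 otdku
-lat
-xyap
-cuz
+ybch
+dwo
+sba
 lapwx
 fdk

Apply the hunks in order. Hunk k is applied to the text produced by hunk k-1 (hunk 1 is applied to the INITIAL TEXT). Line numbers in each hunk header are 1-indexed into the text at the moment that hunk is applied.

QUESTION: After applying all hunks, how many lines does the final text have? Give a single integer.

Answer: 13

Derivation:
Hunk 1: at line 8 remove [zqgs,mmb] add [temsn,kwus,pgz] -> 15 lines: iyy orgvj qvlfn irx otdku lat guv juv temsn kwus pgz zlq lpj nwnu hovrn
Hunk 2: at line 7 remove [temsn,kwus,pgz] add [cuz,zcbse,fti] -> 15 lines: iyy orgvj qvlfn irx otdku lat guv juv cuz zcbse fti zlq lpj nwnu hovrn
Hunk 3: at line 8 remove [zcbse,fti,zlq] add [lapwx,fdk] -> 14 lines: iyy orgvj qvlfn irx otdku lat guv juv cuz lapwx fdk lpj nwnu hovrn
Hunk 4: at line 6 remove [guv,juv] add [xyap] -> 13 lines: iyy orgvj qvlfn irx otdku lat xyap cuz lapwx fdk lpj nwnu hovrn
Hunk 5: at line 4 remove [lat,xyap,cuz] add [ybch,dwo,sba] -> 13 lines: iyy orgvj qvlfn irx otdku ybch dwo sba lapwx fdk lpj nwnu hovrn
Final line count: 13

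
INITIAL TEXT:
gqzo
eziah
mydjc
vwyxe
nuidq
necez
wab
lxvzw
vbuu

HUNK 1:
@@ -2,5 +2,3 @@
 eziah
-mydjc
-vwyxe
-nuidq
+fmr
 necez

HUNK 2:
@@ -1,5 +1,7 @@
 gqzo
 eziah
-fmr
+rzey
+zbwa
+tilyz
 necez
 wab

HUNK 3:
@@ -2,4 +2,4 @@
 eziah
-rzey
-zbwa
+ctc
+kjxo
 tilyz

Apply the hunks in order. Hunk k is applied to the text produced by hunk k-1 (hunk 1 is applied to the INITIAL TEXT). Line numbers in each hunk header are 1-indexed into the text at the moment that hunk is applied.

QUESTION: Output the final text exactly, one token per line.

Answer: gqzo
eziah
ctc
kjxo
tilyz
necez
wab
lxvzw
vbuu

Derivation:
Hunk 1: at line 2 remove [mydjc,vwyxe,nuidq] add [fmr] -> 7 lines: gqzo eziah fmr necez wab lxvzw vbuu
Hunk 2: at line 1 remove [fmr] add [rzey,zbwa,tilyz] -> 9 lines: gqzo eziah rzey zbwa tilyz necez wab lxvzw vbuu
Hunk 3: at line 2 remove [rzey,zbwa] add [ctc,kjxo] -> 9 lines: gqzo eziah ctc kjxo tilyz necez wab lxvzw vbuu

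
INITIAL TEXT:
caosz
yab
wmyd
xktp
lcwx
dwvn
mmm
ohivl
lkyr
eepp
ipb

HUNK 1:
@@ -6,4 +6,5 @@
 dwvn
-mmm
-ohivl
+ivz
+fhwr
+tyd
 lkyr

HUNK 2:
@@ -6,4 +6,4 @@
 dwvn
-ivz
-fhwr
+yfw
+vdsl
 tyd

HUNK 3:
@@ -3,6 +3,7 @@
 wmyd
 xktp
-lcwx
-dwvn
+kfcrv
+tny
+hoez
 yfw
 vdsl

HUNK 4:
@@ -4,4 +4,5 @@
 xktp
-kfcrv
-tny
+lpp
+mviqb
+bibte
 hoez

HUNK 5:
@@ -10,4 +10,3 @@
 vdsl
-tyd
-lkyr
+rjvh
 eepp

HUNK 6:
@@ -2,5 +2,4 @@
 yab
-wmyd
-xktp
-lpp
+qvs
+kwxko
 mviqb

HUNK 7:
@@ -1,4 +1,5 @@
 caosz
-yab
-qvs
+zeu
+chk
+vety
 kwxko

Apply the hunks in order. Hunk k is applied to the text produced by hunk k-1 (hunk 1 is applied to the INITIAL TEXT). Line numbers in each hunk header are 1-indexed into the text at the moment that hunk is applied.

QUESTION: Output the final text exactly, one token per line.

Hunk 1: at line 6 remove [mmm,ohivl] add [ivz,fhwr,tyd] -> 12 lines: caosz yab wmyd xktp lcwx dwvn ivz fhwr tyd lkyr eepp ipb
Hunk 2: at line 6 remove [ivz,fhwr] add [yfw,vdsl] -> 12 lines: caosz yab wmyd xktp lcwx dwvn yfw vdsl tyd lkyr eepp ipb
Hunk 3: at line 3 remove [lcwx,dwvn] add [kfcrv,tny,hoez] -> 13 lines: caosz yab wmyd xktp kfcrv tny hoez yfw vdsl tyd lkyr eepp ipb
Hunk 4: at line 4 remove [kfcrv,tny] add [lpp,mviqb,bibte] -> 14 lines: caosz yab wmyd xktp lpp mviqb bibte hoez yfw vdsl tyd lkyr eepp ipb
Hunk 5: at line 10 remove [tyd,lkyr] add [rjvh] -> 13 lines: caosz yab wmyd xktp lpp mviqb bibte hoez yfw vdsl rjvh eepp ipb
Hunk 6: at line 2 remove [wmyd,xktp,lpp] add [qvs,kwxko] -> 12 lines: caosz yab qvs kwxko mviqb bibte hoez yfw vdsl rjvh eepp ipb
Hunk 7: at line 1 remove [yab,qvs] add [zeu,chk,vety] -> 13 lines: caosz zeu chk vety kwxko mviqb bibte hoez yfw vdsl rjvh eepp ipb

Answer: caosz
zeu
chk
vety
kwxko
mviqb
bibte
hoez
yfw
vdsl
rjvh
eepp
ipb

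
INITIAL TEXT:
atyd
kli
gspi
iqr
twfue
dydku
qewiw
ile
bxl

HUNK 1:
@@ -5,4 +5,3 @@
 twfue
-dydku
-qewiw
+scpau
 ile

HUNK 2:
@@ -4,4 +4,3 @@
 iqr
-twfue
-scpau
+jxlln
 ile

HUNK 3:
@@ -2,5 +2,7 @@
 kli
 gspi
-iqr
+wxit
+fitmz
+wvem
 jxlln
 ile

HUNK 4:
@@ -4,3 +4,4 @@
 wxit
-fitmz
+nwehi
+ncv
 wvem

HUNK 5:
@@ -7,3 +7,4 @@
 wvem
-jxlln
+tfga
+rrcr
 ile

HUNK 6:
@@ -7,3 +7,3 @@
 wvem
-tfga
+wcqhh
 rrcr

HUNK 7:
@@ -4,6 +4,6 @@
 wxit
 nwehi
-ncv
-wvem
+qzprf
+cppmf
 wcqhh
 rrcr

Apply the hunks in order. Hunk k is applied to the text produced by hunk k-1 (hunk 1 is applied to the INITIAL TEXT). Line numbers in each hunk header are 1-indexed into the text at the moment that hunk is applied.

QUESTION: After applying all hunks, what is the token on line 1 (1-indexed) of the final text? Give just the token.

Answer: atyd

Derivation:
Hunk 1: at line 5 remove [dydku,qewiw] add [scpau] -> 8 lines: atyd kli gspi iqr twfue scpau ile bxl
Hunk 2: at line 4 remove [twfue,scpau] add [jxlln] -> 7 lines: atyd kli gspi iqr jxlln ile bxl
Hunk 3: at line 2 remove [iqr] add [wxit,fitmz,wvem] -> 9 lines: atyd kli gspi wxit fitmz wvem jxlln ile bxl
Hunk 4: at line 4 remove [fitmz] add [nwehi,ncv] -> 10 lines: atyd kli gspi wxit nwehi ncv wvem jxlln ile bxl
Hunk 5: at line 7 remove [jxlln] add [tfga,rrcr] -> 11 lines: atyd kli gspi wxit nwehi ncv wvem tfga rrcr ile bxl
Hunk 6: at line 7 remove [tfga] add [wcqhh] -> 11 lines: atyd kli gspi wxit nwehi ncv wvem wcqhh rrcr ile bxl
Hunk 7: at line 4 remove [ncv,wvem] add [qzprf,cppmf] -> 11 lines: atyd kli gspi wxit nwehi qzprf cppmf wcqhh rrcr ile bxl
Final line 1: atyd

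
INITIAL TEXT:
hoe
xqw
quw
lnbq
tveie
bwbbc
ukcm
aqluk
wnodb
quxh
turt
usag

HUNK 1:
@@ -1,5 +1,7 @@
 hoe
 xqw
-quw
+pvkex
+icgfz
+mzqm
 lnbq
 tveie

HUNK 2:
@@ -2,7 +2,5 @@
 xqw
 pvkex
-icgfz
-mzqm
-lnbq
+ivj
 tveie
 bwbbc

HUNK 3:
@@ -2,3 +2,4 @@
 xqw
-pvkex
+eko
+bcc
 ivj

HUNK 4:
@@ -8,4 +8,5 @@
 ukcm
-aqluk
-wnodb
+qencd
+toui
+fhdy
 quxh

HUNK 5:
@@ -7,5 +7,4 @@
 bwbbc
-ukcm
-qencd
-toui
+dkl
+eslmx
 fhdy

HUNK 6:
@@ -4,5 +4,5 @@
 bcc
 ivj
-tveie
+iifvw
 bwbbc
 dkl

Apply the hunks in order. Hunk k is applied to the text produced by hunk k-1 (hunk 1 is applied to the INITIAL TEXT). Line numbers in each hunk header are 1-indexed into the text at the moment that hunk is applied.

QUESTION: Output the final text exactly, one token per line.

Answer: hoe
xqw
eko
bcc
ivj
iifvw
bwbbc
dkl
eslmx
fhdy
quxh
turt
usag

Derivation:
Hunk 1: at line 1 remove [quw] add [pvkex,icgfz,mzqm] -> 14 lines: hoe xqw pvkex icgfz mzqm lnbq tveie bwbbc ukcm aqluk wnodb quxh turt usag
Hunk 2: at line 2 remove [icgfz,mzqm,lnbq] add [ivj] -> 12 lines: hoe xqw pvkex ivj tveie bwbbc ukcm aqluk wnodb quxh turt usag
Hunk 3: at line 2 remove [pvkex] add [eko,bcc] -> 13 lines: hoe xqw eko bcc ivj tveie bwbbc ukcm aqluk wnodb quxh turt usag
Hunk 4: at line 8 remove [aqluk,wnodb] add [qencd,toui,fhdy] -> 14 lines: hoe xqw eko bcc ivj tveie bwbbc ukcm qencd toui fhdy quxh turt usag
Hunk 5: at line 7 remove [ukcm,qencd,toui] add [dkl,eslmx] -> 13 lines: hoe xqw eko bcc ivj tveie bwbbc dkl eslmx fhdy quxh turt usag
Hunk 6: at line 4 remove [tveie] add [iifvw] -> 13 lines: hoe xqw eko bcc ivj iifvw bwbbc dkl eslmx fhdy quxh turt usag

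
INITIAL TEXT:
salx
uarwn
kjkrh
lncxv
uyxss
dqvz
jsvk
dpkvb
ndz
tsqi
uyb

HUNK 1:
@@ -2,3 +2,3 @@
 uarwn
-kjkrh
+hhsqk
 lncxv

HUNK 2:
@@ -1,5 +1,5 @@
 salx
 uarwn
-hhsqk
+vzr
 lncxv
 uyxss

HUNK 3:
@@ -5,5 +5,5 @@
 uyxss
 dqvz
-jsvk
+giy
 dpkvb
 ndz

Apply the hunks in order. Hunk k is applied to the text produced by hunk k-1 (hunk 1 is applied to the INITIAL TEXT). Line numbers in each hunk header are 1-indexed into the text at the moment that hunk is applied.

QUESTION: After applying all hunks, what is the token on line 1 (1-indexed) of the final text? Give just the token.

Answer: salx

Derivation:
Hunk 1: at line 2 remove [kjkrh] add [hhsqk] -> 11 lines: salx uarwn hhsqk lncxv uyxss dqvz jsvk dpkvb ndz tsqi uyb
Hunk 2: at line 1 remove [hhsqk] add [vzr] -> 11 lines: salx uarwn vzr lncxv uyxss dqvz jsvk dpkvb ndz tsqi uyb
Hunk 3: at line 5 remove [jsvk] add [giy] -> 11 lines: salx uarwn vzr lncxv uyxss dqvz giy dpkvb ndz tsqi uyb
Final line 1: salx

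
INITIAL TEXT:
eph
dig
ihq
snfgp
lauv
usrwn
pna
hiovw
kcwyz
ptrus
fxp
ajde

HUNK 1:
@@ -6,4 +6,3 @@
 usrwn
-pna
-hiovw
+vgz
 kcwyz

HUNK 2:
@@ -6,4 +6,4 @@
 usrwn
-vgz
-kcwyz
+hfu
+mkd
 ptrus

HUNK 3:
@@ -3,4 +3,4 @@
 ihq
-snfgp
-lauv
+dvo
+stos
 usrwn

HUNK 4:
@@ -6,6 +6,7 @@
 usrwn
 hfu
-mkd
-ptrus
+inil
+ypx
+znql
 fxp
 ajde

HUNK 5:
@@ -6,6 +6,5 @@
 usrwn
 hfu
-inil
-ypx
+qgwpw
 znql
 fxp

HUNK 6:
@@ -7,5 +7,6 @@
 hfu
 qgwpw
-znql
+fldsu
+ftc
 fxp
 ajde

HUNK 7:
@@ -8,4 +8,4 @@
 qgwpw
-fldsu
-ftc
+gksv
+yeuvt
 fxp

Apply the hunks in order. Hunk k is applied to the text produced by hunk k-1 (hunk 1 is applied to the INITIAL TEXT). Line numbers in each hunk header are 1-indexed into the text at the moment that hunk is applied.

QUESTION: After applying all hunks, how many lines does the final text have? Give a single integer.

Hunk 1: at line 6 remove [pna,hiovw] add [vgz] -> 11 lines: eph dig ihq snfgp lauv usrwn vgz kcwyz ptrus fxp ajde
Hunk 2: at line 6 remove [vgz,kcwyz] add [hfu,mkd] -> 11 lines: eph dig ihq snfgp lauv usrwn hfu mkd ptrus fxp ajde
Hunk 3: at line 3 remove [snfgp,lauv] add [dvo,stos] -> 11 lines: eph dig ihq dvo stos usrwn hfu mkd ptrus fxp ajde
Hunk 4: at line 6 remove [mkd,ptrus] add [inil,ypx,znql] -> 12 lines: eph dig ihq dvo stos usrwn hfu inil ypx znql fxp ajde
Hunk 5: at line 6 remove [inil,ypx] add [qgwpw] -> 11 lines: eph dig ihq dvo stos usrwn hfu qgwpw znql fxp ajde
Hunk 6: at line 7 remove [znql] add [fldsu,ftc] -> 12 lines: eph dig ihq dvo stos usrwn hfu qgwpw fldsu ftc fxp ajde
Hunk 7: at line 8 remove [fldsu,ftc] add [gksv,yeuvt] -> 12 lines: eph dig ihq dvo stos usrwn hfu qgwpw gksv yeuvt fxp ajde
Final line count: 12

Answer: 12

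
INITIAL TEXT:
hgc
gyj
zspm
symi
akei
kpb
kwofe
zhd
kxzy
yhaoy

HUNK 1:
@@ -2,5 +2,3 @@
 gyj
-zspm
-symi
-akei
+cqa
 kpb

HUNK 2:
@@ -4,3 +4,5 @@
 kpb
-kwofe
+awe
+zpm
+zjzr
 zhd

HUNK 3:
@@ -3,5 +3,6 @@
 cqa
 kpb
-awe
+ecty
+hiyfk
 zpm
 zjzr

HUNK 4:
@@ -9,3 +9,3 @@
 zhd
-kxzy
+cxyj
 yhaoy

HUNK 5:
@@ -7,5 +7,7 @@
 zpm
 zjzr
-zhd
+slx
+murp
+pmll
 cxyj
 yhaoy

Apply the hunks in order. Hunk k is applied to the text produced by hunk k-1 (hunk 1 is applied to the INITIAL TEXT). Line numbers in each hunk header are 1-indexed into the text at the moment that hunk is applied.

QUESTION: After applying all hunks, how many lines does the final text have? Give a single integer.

Hunk 1: at line 2 remove [zspm,symi,akei] add [cqa] -> 8 lines: hgc gyj cqa kpb kwofe zhd kxzy yhaoy
Hunk 2: at line 4 remove [kwofe] add [awe,zpm,zjzr] -> 10 lines: hgc gyj cqa kpb awe zpm zjzr zhd kxzy yhaoy
Hunk 3: at line 3 remove [awe] add [ecty,hiyfk] -> 11 lines: hgc gyj cqa kpb ecty hiyfk zpm zjzr zhd kxzy yhaoy
Hunk 4: at line 9 remove [kxzy] add [cxyj] -> 11 lines: hgc gyj cqa kpb ecty hiyfk zpm zjzr zhd cxyj yhaoy
Hunk 5: at line 7 remove [zhd] add [slx,murp,pmll] -> 13 lines: hgc gyj cqa kpb ecty hiyfk zpm zjzr slx murp pmll cxyj yhaoy
Final line count: 13

Answer: 13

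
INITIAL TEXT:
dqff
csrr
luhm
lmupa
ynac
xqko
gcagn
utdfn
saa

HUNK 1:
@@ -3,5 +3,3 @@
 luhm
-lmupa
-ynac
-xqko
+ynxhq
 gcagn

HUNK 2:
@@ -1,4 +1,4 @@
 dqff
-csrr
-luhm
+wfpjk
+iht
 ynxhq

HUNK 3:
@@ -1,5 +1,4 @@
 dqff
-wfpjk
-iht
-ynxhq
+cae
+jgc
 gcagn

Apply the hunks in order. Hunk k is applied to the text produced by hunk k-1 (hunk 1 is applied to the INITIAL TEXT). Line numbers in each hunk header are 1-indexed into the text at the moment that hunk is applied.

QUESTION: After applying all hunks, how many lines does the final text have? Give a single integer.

Hunk 1: at line 3 remove [lmupa,ynac,xqko] add [ynxhq] -> 7 lines: dqff csrr luhm ynxhq gcagn utdfn saa
Hunk 2: at line 1 remove [csrr,luhm] add [wfpjk,iht] -> 7 lines: dqff wfpjk iht ynxhq gcagn utdfn saa
Hunk 3: at line 1 remove [wfpjk,iht,ynxhq] add [cae,jgc] -> 6 lines: dqff cae jgc gcagn utdfn saa
Final line count: 6

Answer: 6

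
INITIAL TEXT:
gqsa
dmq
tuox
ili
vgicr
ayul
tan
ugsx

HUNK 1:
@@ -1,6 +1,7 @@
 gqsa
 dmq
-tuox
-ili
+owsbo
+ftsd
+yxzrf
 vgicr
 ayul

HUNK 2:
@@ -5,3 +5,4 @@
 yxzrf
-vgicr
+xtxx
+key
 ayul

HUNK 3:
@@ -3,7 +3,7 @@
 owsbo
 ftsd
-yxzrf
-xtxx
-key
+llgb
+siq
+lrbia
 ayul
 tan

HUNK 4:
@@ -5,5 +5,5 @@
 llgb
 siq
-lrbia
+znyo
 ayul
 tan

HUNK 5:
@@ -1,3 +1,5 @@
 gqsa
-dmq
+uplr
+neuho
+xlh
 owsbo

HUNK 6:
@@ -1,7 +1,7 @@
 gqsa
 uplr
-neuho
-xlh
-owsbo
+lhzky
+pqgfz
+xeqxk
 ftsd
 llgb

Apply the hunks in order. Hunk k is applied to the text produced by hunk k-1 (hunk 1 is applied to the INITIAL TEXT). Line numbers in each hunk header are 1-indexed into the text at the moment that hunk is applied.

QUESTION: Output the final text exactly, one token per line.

Answer: gqsa
uplr
lhzky
pqgfz
xeqxk
ftsd
llgb
siq
znyo
ayul
tan
ugsx

Derivation:
Hunk 1: at line 1 remove [tuox,ili] add [owsbo,ftsd,yxzrf] -> 9 lines: gqsa dmq owsbo ftsd yxzrf vgicr ayul tan ugsx
Hunk 2: at line 5 remove [vgicr] add [xtxx,key] -> 10 lines: gqsa dmq owsbo ftsd yxzrf xtxx key ayul tan ugsx
Hunk 3: at line 3 remove [yxzrf,xtxx,key] add [llgb,siq,lrbia] -> 10 lines: gqsa dmq owsbo ftsd llgb siq lrbia ayul tan ugsx
Hunk 4: at line 5 remove [lrbia] add [znyo] -> 10 lines: gqsa dmq owsbo ftsd llgb siq znyo ayul tan ugsx
Hunk 5: at line 1 remove [dmq] add [uplr,neuho,xlh] -> 12 lines: gqsa uplr neuho xlh owsbo ftsd llgb siq znyo ayul tan ugsx
Hunk 6: at line 1 remove [neuho,xlh,owsbo] add [lhzky,pqgfz,xeqxk] -> 12 lines: gqsa uplr lhzky pqgfz xeqxk ftsd llgb siq znyo ayul tan ugsx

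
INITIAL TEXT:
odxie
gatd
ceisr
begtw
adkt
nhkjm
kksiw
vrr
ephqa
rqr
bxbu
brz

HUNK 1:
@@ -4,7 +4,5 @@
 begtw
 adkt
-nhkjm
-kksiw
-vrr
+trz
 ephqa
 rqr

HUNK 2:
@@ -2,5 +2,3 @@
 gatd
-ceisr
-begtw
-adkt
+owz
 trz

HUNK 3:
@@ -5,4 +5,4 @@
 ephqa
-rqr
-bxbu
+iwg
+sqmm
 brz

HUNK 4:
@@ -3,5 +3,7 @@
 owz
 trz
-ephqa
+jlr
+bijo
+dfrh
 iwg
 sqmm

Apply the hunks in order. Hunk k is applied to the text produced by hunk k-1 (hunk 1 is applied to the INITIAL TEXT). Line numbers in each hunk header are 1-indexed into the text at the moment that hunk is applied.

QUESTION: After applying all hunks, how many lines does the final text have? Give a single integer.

Hunk 1: at line 4 remove [nhkjm,kksiw,vrr] add [trz] -> 10 lines: odxie gatd ceisr begtw adkt trz ephqa rqr bxbu brz
Hunk 2: at line 2 remove [ceisr,begtw,adkt] add [owz] -> 8 lines: odxie gatd owz trz ephqa rqr bxbu brz
Hunk 3: at line 5 remove [rqr,bxbu] add [iwg,sqmm] -> 8 lines: odxie gatd owz trz ephqa iwg sqmm brz
Hunk 4: at line 3 remove [ephqa] add [jlr,bijo,dfrh] -> 10 lines: odxie gatd owz trz jlr bijo dfrh iwg sqmm brz
Final line count: 10

Answer: 10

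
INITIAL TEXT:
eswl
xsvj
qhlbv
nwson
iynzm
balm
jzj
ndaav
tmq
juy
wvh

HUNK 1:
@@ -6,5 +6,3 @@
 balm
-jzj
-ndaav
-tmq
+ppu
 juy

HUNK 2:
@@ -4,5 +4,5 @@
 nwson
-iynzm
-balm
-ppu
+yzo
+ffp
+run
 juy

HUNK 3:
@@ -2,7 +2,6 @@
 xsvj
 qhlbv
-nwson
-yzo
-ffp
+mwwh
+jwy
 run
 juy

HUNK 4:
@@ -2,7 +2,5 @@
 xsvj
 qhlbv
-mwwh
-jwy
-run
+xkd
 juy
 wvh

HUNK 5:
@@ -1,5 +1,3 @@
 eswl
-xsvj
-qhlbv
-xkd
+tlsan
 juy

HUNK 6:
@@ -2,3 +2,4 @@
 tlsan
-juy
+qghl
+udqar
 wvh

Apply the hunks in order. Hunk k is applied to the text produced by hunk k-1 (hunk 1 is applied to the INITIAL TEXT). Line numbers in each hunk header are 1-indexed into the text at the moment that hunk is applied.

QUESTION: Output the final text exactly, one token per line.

Answer: eswl
tlsan
qghl
udqar
wvh

Derivation:
Hunk 1: at line 6 remove [jzj,ndaav,tmq] add [ppu] -> 9 lines: eswl xsvj qhlbv nwson iynzm balm ppu juy wvh
Hunk 2: at line 4 remove [iynzm,balm,ppu] add [yzo,ffp,run] -> 9 lines: eswl xsvj qhlbv nwson yzo ffp run juy wvh
Hunk 3: at line 2 remove [nwson,yzo,ffp] add [mwwh,jwy] -> 8 lines: eswl xsvj qhlbv mwwh jwy run juy wvh
Hunk 4: at line 2 remove [mwwh,jwy,run] add [xkd] -> 6 lines: eswl xsvj qhlbv xkd juy wvh
Hunk 5: at line 1 remove [xsvj,qhlbv,xkd] add [tlsan] -> 4 lines: eswl tlsan juy wvh
Hunk 6: at line 2 remove [juy] add [qghl,udqar] -> 5 lines: eswl tlsan qghl udqar wvh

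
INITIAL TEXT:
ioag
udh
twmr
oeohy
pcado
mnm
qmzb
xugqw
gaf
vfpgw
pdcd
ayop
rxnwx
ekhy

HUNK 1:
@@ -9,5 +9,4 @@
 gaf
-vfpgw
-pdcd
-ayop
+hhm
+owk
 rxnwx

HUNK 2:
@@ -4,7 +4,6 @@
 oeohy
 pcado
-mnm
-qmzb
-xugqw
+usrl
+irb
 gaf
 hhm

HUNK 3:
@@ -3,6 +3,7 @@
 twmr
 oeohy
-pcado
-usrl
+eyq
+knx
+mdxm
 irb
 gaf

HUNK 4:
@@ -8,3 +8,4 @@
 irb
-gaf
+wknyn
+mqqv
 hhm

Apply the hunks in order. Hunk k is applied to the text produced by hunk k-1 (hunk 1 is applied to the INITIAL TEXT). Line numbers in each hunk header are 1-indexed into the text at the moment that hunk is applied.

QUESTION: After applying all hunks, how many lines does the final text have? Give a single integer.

Hunk 1: at line 9 remove [vfpgw,pdcd,ayop] add [hhm,owk] -> 13 lines: ioag udh twmr oeohy pcado mnm qmzb xugqw gaf hhm owk rxnwx ekhy
Hunk 2: at line 4 remove [mnm,qmzb,xugqw] add [usrl,irb] -> 12 lines: ioag udh twmr oeohy pcado usrl irb gaf hhm owk rxnwx ekhy
Hunk 3: at line 3 remove [pcado,usrl] add [eyq,knx,mdxm] -> 13 lines: ioag udh twmr oeohy eyq knx mdxm irb gaf hhm owk rxnwx ekhy
Hunk 4: at line 8 remove [gaf] add [wknyn,mqqv] -> 14 lines: ioag udh twmr oeohy eyq knx mdxm irb wknyn mqqv hhm owk rxnwx ekhy
Final line count: 14

Answer: 14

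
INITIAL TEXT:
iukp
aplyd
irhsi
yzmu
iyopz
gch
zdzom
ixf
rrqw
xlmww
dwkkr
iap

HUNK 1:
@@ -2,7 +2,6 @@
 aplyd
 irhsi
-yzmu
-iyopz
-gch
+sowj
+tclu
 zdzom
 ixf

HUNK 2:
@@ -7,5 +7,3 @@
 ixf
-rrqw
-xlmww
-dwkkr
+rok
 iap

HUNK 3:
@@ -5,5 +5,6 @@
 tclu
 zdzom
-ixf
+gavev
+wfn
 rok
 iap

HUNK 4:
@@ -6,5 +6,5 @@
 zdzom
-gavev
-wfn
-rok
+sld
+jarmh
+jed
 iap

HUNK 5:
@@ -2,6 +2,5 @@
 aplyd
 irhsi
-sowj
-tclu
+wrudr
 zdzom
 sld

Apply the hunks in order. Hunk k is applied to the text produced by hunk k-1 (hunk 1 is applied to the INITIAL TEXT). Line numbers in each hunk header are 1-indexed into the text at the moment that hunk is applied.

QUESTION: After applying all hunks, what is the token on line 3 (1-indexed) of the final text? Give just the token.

Hunk 1: at line 2 remove [yzmu,iyopz,gch] add [sowj,tclu] -> 11 lines: iukp aplyd irhsi sowj tclu zdzom ixf rrqw xlmww dwkkr iap
Hunk 2: at line 7 remove [rrqw,xlmww,dwkkr] add [rok] -> 9 lines: iukp aplyd irhsi sowj tclu zdzom ixf rok iap
Hunk 3: at line 5 remove [ixf] add [gavev,wfn] -> 10 lines: iukp aplyd irhsi sowj tclu zdzom gavev wfn rok iap
Hunk 4: at line 6 remove [gavev,wfn,rok] add [sld,jarmh,jed] -> 10 lines: iukp aplyd irhsi sowj tclu zdzom sld jarmh jed iap
Hunk 5: at line 2 remove [sowj,tclu] add [wrudr] -> 9 lines: iukp aplyd irhsi wrudr zdzom sld jarmh jed iap
Final line 3: irhsi

Answer: irhsi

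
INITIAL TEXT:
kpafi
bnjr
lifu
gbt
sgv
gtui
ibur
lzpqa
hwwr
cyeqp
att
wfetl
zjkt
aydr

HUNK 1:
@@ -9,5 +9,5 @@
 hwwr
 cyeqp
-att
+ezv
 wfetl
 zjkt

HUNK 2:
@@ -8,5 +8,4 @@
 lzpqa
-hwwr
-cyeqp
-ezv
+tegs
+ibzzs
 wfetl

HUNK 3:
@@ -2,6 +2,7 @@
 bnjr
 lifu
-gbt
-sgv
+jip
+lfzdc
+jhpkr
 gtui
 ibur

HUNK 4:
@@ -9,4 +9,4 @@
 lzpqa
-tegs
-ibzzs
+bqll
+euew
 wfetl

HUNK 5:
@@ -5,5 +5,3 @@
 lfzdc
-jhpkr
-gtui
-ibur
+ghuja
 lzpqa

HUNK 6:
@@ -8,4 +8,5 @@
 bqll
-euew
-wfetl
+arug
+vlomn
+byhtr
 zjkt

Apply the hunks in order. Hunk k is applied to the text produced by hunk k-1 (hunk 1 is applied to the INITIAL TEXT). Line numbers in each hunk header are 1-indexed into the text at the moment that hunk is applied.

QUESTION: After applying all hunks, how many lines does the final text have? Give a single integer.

Hunk 1: at line 9 remove [att] add [ezv] -> 14 lines: kpafi bnjr lifu gbt sgv gtui ibur lzpqa hwwr cyeqp ezv wfetl zjkt aydr
Hunk 2: at line 8 remove [hwwr,cyeqp,ezv] add [tegs,ibzzs] -> 13 lines: kpafi bnjr lifu gbt sgv gtui ibur lzpqa tegs ibzzs wfetl zjkt aydr
Hunk 3: at line 2 remove [gbt,sgv] add [jip,lfzdc,jhpkr] -> 14 lines: kpafi bnjr lifu jip lfzdc jhpkr gtui ibur lzpqa tegs ibzzs wfetl zjkt aydr
Hunk 4: at line 9 remove [tegs,ibzzs] add [bqll,euew] -> 14 lines: kpafi bnjr lifu jip lfzdc jhpkr gtui ibur lzpqa bqll euew wfetl zjkt aydr
Hunk 5: at line 5 remove [jhpkr,gtui,ibur] add [ghuja] -> 12 lines: kpafi bnjr lifu jip lfzdc ghuja lzpqa bqll euew wfetl zjkt aydr
Hunk 6: at line 8 remove [euew,wfetl] add [arug,vlomn,byhtr] -> 13 lines: kpafi bnjr lifu jip lfzdc ghuja lzpqa bqll arug vlomn byhtr zjkt aydr
Final line count: 13

Answer: 13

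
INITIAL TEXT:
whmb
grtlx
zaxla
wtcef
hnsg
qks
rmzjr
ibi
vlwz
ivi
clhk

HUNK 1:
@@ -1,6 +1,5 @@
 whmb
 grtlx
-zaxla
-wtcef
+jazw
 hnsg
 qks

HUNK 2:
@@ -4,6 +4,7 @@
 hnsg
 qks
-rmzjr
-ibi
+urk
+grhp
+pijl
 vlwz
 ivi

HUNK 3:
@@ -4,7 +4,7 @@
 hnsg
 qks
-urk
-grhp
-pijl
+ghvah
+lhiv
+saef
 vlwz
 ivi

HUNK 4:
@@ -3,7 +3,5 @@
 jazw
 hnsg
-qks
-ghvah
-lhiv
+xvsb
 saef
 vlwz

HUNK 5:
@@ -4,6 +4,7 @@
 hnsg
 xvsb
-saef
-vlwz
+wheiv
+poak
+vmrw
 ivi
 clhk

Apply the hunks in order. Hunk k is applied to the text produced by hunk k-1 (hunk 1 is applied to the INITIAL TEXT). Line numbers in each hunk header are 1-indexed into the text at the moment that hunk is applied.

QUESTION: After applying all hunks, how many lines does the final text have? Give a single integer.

Answer: 10

Derivation:
Hunk 1: at line 1 remove [zaxla,wtcef] add [jazw] -> 10 lines: whmb grtlx jazw hnsg qks rmzjr ibi vlwz ivi clhk
Hunk 2: at line 4 remove [rmzjr,ibi] add [urk,grhp,pijl] -> 11 lines: whmb grtlx jazw hnsg qks urk grhp pijl vlwz ivi clhk
Hunk 3: at line 4 remove [urk,grhp,pijl] add [ghvah,lhiv,saef] -> 11 lines: whmb grtlx jazw hnsg qks ghvah lhiv saef vlwz ivi clhk
Hunk 4: at line 3 remove [qks,ghvah,lhiv] add [xvsb] -> 9 lines: whmb grtlx jazw hnsg xvsb saef vlwz ivi clhk
Hunk 5: at line 4 remove [saef,vlwz] add [wheiv,poak,vmrw] -> 10 lines: whmb grtlx jazw hnsg xvsb wheiv poak vmrw ivi clhk
Final line count: 10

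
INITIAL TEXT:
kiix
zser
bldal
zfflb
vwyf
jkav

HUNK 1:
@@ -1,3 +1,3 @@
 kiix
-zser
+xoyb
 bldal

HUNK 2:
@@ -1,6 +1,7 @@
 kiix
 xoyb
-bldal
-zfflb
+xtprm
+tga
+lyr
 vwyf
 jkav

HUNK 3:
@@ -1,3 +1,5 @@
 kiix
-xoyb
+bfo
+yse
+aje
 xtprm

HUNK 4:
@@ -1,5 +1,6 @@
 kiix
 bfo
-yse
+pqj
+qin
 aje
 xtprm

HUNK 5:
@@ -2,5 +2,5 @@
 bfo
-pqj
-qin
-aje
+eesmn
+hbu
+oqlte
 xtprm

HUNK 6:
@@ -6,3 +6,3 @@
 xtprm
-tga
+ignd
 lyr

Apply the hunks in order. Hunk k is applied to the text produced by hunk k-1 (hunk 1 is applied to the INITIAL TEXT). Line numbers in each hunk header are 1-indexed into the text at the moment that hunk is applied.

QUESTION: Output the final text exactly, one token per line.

Hunk 1: at line 1 remove [zser] add [xoyb] -> 6 lines: kiix xoyb bldal zfflb vwyf jkav
Hunk 2: at line 1 remove [bldal,zfflb] add [xtprm,tga,lyr] -> 7 lines: kiix xoyb xtprm tga lyr vwyf jkav
Hunk 3: at line 1 remove [xoyb] add [bfo,yse,aje] -> 9 lines: kiix bfo yse aje xtprm tga lyr vwyf jkav
Hunk 4: at line 1 remove [yse] add [pqj,qin] -> 10 lines: kiix bfo pqj qin aje xtprm tga lyr vwyf jkav
Hunk 5: at line 2 remove [pqj,qin,aje] add [eesmn,hbu,oqlte] -> 10 lines: kiix bfo eesmn hbu oqlte xtprm tga lyr vwyf jkav
Hunk 6: at line 6 remove [tga] add [ignd] -> 10 lines: kiix bfo eesmn hbu oqlte xtprm ignd lyr vwyf jkav

Answer: kiix
bfo
eesmn
hbu
oqlte
xtprm
ignd
lyr
vwyf
jkav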